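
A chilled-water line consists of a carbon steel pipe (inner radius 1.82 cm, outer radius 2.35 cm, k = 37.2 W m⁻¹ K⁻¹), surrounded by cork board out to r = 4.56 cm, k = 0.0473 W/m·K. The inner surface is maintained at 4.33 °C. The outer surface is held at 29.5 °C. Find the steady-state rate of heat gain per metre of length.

Q' = 11.3 W/m

Treat each layer as a resistance in series:
  R'_carbon steel = ln(0.0235/0.0182)/(2πk) = 0.2556/(2π·37.2) = 0.001093 m·K/W
  R'_cork board = ln(0.0456/0.0235)/(2πk) = 0.6629/(2π·0.0473) = 2.231 m·K/W
ΣR = 0.001093 + 2.231 = 2.232 m·K/W
Q' = ΔT/ΣR = (4.33 °C − 29.5 °C)/2.232 = -11.3 W/m
(Negative Q' ⇒ heat flows inward; heat gain = 11.3 W/m.)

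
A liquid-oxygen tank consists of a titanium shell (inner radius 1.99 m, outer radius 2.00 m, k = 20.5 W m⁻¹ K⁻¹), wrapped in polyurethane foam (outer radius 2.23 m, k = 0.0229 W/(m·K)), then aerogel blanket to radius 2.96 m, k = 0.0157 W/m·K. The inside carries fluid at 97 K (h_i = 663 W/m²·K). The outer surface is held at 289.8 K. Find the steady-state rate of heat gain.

Treat each layer as a resistance in series:
  R_conv,in = 1/(4πr²h) = 1/(4π·1.99²·663) = 3.031×10^-5 K/W
  R_titanium = (1/1.99 − 1/2.00)/(4πk) = 0.002513/(4π·20.5) = 9.753×10^-6 K/W
  R_polyurethane foam = (1/2.00 − 1/2.23)/(4πk) = 0.05157/(4π·0.0229) = 0.1792 K/W
  R_aerogel blanket = (1/2.23 − 1/2.96)/(4πk) = 0.1106/(4π·0.0157) = 0.5606 K/W
ΣR = 3.031×10^-5 + 9.753×10^-6 + 0.1792 + 0.5606 = 0.7398 K/W
Q = ΔT/ΣR = (97 K − 289.8 K)/0.7398 = -261 W
(Negative Q ⇒ heat flows inward; heat gain = 261 W.)

Q = 261 W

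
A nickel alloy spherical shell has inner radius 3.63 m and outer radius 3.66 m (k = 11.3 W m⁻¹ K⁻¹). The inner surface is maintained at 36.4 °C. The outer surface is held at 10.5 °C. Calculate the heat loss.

Q = 1.63×10^6 W

Q = 4πk·ΔT/(1/r₁ − 1/r₂) = 4π × 11.3 × 25.9 / (1/3.63 − 1/3.66) = 1.63×10^6 W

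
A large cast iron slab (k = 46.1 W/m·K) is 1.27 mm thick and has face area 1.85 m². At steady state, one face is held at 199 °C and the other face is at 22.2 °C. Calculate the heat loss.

Q = kA·ΔT/L = 46.1 × 1.85 × |199 °C − 22.2 °C| / 0.00127 = 1.19×10^7 W

Q = 11900 kW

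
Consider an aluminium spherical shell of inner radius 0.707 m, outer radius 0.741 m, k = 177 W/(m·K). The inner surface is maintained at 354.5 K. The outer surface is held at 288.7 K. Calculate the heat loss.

Q = 2.26×10^6 W

Q = 4πk·ΔT/(1/r₁ − 1/r₂) = 4π × 177 × 65.8 / (1/0.707 − 1/0.741) = 2.26×10^6 W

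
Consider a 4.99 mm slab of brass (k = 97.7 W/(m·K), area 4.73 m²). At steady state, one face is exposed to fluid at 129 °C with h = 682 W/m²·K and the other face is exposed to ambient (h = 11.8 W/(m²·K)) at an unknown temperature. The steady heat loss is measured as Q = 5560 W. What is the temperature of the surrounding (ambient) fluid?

T_out = 27.6 °C

Series resistances:
  R_conv,in = 1/(hA) = 1/(682·4.73) = 3.100×10^-4 K/W
  R_brass = L/(kA) = 0.00499/(97.7·4.73) = 1.080×10^-5 K/W
  R_conv,out = 1/(hA) = 1/(11.8·4.73) = 0.01792 K/W
ΣR = 0.01824 K/W
ΔT = Q·ΣR = 5560 × 0.01824 = 101.4 K
Heat flows outward, so T_out = T_in − ΔT = 129 − 101.4 = 27.6 °C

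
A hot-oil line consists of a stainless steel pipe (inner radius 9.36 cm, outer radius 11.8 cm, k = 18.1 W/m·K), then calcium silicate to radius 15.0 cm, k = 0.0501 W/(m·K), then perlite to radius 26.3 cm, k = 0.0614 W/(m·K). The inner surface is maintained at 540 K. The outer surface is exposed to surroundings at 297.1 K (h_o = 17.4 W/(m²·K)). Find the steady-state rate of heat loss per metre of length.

Resistance network (inner→outer):
  R'_stainless steel = ln(0.118/0.0936)/(2πk) = 0.2317/(2π·18.1) = 0.002037 m·K/W
  R'_calcium silicate = ln(0.150/0.118)/(2πk) = 0.2400/(2π·0.0501) = 0.7623 m·K/W
  R'_perlite = ln(0.263/0.150)/(2πk) = 0.5615/(2π·0.0614) = 1.456 m·K/W
  R'_conv,out = 1/(2πr h) = 1/(2π·0.263·17.4) = 0.03478 m·K/W
ΣR = 0.002037 + 0.7623 + 1.456 + 0.03478 = 2.255 m·K/W
Q' = ΔT/ΣR = (540 K − 297.1 K)/2.255 = 108 W/m

Q' = 108 W/m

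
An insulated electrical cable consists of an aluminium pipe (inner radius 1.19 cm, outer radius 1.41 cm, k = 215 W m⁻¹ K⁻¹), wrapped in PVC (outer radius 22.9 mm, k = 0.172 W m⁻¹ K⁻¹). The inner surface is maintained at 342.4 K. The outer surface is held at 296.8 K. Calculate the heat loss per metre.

Treat each layer as a resistance in series:
  R'_aluminium = ln(0.0141/0.0119)/(2πk) = 0.1696/(2π·215) = 1.256×10^-4 m·K/W
  R'_PVC = ln(0.0229/0.0141)/(2πk) = 0.4850/(2π·0.172) = 0.4487 m·K/W
ΣR = 1.256×10^-4 + 0.4487 = 0.4488 m·K/W
Q' = ΔT/ΣR = (342.4 K − 296.8 K)/0.4488 = 102 W/m

Q' = 102 W/m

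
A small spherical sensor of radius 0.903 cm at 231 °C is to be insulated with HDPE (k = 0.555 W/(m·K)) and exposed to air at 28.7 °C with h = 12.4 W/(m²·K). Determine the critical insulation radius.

For a sphere, r_cr = 2k_ins/h = 2·0.555/12.4 = 0.0895 m = 8.95 cm

r_cr = 8.95 cm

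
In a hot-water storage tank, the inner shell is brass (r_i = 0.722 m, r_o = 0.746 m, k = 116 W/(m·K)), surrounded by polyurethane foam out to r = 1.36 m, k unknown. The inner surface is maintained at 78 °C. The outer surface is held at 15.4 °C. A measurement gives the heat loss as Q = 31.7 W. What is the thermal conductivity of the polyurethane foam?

ΣR = ΔT/Q = |78 − 15.4|/31.7 = 1.975 K/W
Known resistances:
  R_brass = (1/0.722 − 1/0.746)/(4πk) = 0.04456/(4π·116) = 3.057×10^-5 K/W
R_polyurethane foam = ΣR − ΣR_known = 1.975 − 3.057×10^-5 = 1.975 K/W
(1/r₁−1/r₂)/(4πk) = 1.975 ⇒ k = 0.6052/(4π·1.975) = 0.0244 W/m·K

k = 0.0244 W/m·K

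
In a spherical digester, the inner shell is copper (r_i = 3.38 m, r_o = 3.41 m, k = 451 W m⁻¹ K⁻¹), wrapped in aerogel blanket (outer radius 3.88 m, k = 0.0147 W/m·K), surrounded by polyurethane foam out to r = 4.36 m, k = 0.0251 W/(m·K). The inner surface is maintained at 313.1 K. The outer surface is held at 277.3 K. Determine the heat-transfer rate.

Q = 127 W

Treat each layer as a resistance in series:
  R_copper = (1/3.38 − 1/3.41)/(4πk) = 0.002603/(4π·451) = 4.593×10^-7 K/W
  R_aerogel blanket = (1/3.41 − 1/3.88)/(4πk) = 0.03552/(4π·0.0147) = 0.1923 K/W
  R_polyurethane foam = (1/3.88 − 1/4.36)/(4πk) = 0.02837/(4π·0.0251) = 0.08996 K/W
ΣR = 4.593×10^-7 + 0.1923 + 0.08996 = 0.2823 K/W
Q = ΔT/ΣR = (313.1 K − 277.3 K)/0.2823 = 127 W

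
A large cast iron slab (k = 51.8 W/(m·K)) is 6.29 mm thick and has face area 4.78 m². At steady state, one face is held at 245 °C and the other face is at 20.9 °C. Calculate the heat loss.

Q = kA·ΔT/L = 51.8 × 4.78 × |245 °C − 20.9 °C| / 0.00629 = 8.82×10^6 W

Q = 8820 kW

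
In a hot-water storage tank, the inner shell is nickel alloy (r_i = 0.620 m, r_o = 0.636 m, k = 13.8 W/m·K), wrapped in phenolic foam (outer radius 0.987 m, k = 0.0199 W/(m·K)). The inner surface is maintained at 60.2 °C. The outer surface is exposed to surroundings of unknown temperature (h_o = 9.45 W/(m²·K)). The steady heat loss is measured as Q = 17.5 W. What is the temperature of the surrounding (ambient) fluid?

T_out = 20.9 °C

Series resistances:
  R_nickel alloy = (1/0.620 − 1/0.636)/(4πk) = 0.04058/(4π·13.8) = 2.340×10^-4 K/W
  R_phenolic foam = (1/0.636 − 1/0.987)/(4πk) = 0.5592/(4π·0.0199) = 2.236 K/W
  R_conv,out = 1/(4πr²h) = 1/(4π·0.987²·9.45) = 0.008644 K/W
ΣR = 2.245 K/W
ΔT = Q·ΣR = 17.5 × 2.245 = 39.29 K
Heat flows outward, so T_out = T_in − ΔT = 60.2 − 39.29 = 20.9 °C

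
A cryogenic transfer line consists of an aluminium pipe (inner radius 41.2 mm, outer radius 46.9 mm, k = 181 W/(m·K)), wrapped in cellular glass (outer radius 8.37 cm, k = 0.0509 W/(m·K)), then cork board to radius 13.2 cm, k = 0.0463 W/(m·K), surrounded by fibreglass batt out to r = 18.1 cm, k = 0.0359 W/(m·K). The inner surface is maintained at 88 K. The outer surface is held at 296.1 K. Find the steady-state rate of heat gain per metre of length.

Q' = 43.6 W/m

Treat each layer as a resistance in series:
  R'_aluminium = ln(0.0469/0.0412)/(2πk) = 0.1296/(2π·181) = 1.139×10^-4 m·K/W
  R'_cellular glass = ln(0.0837/0.0469)/(2πk) = 0.5792/(2π·0.0509) = 1.811 m·K/W
  R'_cork board = ln(0.132/0.0837)/(2πk) = 0.4556/(2π·0.0463) = 1.566 m·K/W
  R'_fibreglass batt = ln(0.181/0.132)/(2πk) = 0.3157/(2π·0.0359) = 1.400 m·K/W
ΣR = 1.139×10^-4 + 1.811 + 1.566 + 1.400 = 4.777 m·K/W
Q' = ΔT/ΣR = (88 K − 296.1 K)/4.777 = -43.6 W/m
(Negative Q' ⇒ heat flows inward; heat gain = 43.6 W/m.)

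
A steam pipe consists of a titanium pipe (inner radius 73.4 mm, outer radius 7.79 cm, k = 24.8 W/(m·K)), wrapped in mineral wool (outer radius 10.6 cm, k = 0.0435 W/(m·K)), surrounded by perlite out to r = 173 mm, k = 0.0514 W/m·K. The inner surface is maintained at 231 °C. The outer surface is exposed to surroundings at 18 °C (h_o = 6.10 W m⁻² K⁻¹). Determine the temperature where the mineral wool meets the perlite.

T = 145 °C

Treat each layer as a resistance in series:
  R'_titanium = ln(0.0779/0.0734)/(2πk) = 0.05950/(2π·24.8) = 3.819×10^-4 m·K/W
  R'_mineral wool = ln(0.106/0.0779)/(2πk) = 0.3080/(2π·0.0435) = 1.127 m·K/W
  R'_perlite = ln(0.173/0.106)/(2πk) = 0.4899/(2π·0.0514) = 1.517 m·K/W
  R'_conv,out = 1/(2πr h) = 1/(2π·0.173·6.10) = 0.1508 m·K/W
ΣR = 3.819×10^-4 + 1.127 + 1.517 + 0.1508 = 2.795 m·K/W
Q' = ΔT/ΣR = (231 °C − 18 °C)/2.795 = 76.21 W/m
From the inner boundary to the mineral wool/perlite interface, ΣR_partial = 1.127 m·K/W.
T_interface = T_in − Q'·ΣR_partial = 231 °C − (76.21)(1.127) = 145 °C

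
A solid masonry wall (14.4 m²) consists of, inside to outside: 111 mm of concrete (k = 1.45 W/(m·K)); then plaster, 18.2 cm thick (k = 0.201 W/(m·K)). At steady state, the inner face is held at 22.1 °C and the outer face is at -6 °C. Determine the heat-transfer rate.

Treat each layer as a resistance in series:
  R_concrete = L/(kA) = 0.111/(1.45·14.4) = 0.005316 K/W
  R_plaster = L/(kA) = 0.182/(0.201·14.4) = 0.06288 K/W
ΣR = 0.005316 + 0.06288 = 0.06820 K/W
Q = ΔT/ΣR = (22.1 °C − -6 °C)/0.06820 = 412 W

Q = 412 W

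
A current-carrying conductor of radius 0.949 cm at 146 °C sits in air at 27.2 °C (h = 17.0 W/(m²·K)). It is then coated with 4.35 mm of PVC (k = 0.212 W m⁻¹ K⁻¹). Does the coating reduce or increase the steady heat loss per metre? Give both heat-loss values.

increases: 120 → 124 W/m

Critical radius for a cylinder: r_cr = k/h = 0.0125 m = 1.25 cm.
Outer radius after coating: r₂ = 0.00949 + 0.00435 = 0.01384 m.
r₁ < r_cr < r₂: heat loss rises to a maximum at r_cr then falls. Whether the coating helps depends on whether Q(r₂) has dropped back below Q(r₁).
Bare: R = 1/(2πr₁h) = 0.9865 m·K/W; Q = 118.8/0.9865 = 120 W/m.
Coated: R = R_cond + R_conv = 0.9597 m·K/W; Q = 118.8/0.9597 = 124 W/m.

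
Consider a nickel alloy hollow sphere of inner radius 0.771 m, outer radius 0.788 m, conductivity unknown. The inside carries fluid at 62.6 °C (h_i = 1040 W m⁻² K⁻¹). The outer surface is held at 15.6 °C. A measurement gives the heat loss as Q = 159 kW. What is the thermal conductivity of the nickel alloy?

k = 13.3 W/m·K

ΣR = ΔT/Q = |62.6 − 15.6|/1.59×10^5 = 2.956×10^-4 K/W
Known resistances:
  R_conv,in = 1/(4πr²h) = 1/(4π·0.771²·1040) = 1.287×10^-4 K/W
R_nickel alloy = ΣR − ΣR_known = 2.956×10^-4 − 1.287×10^-4 = 1.669×10^-4 K/W
(1/r₁−1/r₂)/(4πk) = 1.669×10^-4 ⇒ k = 0.02798/(4π·1.669×10^-4) = 13.3 W/m·K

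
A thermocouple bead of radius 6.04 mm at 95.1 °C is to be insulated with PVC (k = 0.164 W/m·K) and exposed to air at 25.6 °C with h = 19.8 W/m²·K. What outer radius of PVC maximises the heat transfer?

For a sphere, r_cr = 2k_ins/h = 2·0.164/19.8 = 0.0166 m = 1.66 cm

r_cr = 1.66 cm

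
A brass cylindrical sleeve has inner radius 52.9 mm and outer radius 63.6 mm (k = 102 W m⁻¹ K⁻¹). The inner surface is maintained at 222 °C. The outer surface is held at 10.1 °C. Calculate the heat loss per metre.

Q' = 2πk·ΔT/ln(r₂/r₁) = 2π × 102 × 211.9 / ln(0.0636/0.0529) = 7.37×10^5 W/m

Q' = 7.37×10^5 W/m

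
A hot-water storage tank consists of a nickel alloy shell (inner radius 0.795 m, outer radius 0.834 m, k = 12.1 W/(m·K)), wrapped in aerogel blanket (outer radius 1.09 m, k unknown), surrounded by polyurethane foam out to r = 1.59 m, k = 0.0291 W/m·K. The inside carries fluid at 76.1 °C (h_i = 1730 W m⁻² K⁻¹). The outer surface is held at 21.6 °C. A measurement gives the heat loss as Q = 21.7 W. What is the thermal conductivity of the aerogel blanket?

k = 0.0130 W/m·K

ΣR = ΔT/Q = |76.1 − 21.6|/21.7 = 2.512 K/W
Known resistances:
  R_conv,in = 1/(4πr²h) = 1/(4π·0.795²·1730) = 7.278×10^-5 K/W
  R_nickel alloy = (1/0.795 − 1/0.834)/(4πk) = 0.05882/(4π·12.1) = 3.868×10^-4 K/W
  R_polyurethane foam = (1/1.09 − 1/1.59)/(4πk) = 0.2885/(4π·0.0291) = 0.7889 K/W
R_aerogel blanket = ΣR − ΣR_known = 2.512 − 0.7894 = 1.723 K/W
(1/r₁−1/r₂)/(4πk) = 1.723 ⇒ k = 0.2816/(4π·1.723) = 0.0130 W/m·K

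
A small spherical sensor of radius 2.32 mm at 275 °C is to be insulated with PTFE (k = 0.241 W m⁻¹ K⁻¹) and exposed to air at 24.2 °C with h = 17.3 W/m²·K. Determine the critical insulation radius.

For a sphere, r_cr = 2k_ins/h = 2·0.241/17.3 = 0.0279 m = 2.79 cm

r_cr = 2.79 cm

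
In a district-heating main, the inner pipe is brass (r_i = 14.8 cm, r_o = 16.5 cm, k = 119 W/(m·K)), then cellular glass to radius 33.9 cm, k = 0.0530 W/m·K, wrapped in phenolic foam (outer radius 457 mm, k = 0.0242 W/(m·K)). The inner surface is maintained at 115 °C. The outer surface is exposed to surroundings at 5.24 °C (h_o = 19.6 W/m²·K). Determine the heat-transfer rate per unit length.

Q' = 26.5 W/m

Treat each layer as a resistance in series:
  R'_brass = ln(0.165/0.148)/(2πk) = 0.1087/(2π·119) = 1.454×10^-4 m·K/W
  R'_cellular glass = ln(0.339/0.165)/(2πk) = 0.7201/(2π·0.0530) = 2.162 m·K/W
  R'_phenolic foam = ln(0.457/0.339)/(2πk) = 0.2987/(2π·0.0242) = 1.964 m·K/W
  R'_conv,out = 1/(2πr h) = 1/(2π·0.457·19.6) = 0.01777 m·K/W
ΣR = 1.454×10^-4 + 2.162 + 1.964 + 0.01777 = 4.144 m·K/W
Q' = ΔT/ΣR = (115 °C − 5.24 °C)/4.144 = 26.5 W/m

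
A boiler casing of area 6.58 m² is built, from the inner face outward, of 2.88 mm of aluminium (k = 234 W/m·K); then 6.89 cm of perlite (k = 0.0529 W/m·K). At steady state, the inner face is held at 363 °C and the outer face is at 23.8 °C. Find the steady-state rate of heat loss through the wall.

Treat each layer as a resistance in series:
  R_aluminium = L/(kA) = 0.00288/(234·6.58) = 1.870×10^-6 K/W
  R_perlite = L/(kA) = 0.0689/(0.0529·6.58) = 0.1979 K/W
ΣR = 1.870×10^-6 + 0.1979 = 0.1979 K/W
Q = ΔT/ΣR = (363 °C − 23.8 °C)/0.1979 = 1710 W

Q = 1710 W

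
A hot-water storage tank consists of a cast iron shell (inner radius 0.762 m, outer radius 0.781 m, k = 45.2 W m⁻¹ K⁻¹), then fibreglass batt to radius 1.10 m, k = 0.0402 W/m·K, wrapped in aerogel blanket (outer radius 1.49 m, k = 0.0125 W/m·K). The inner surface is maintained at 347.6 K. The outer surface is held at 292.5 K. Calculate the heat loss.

Resistance network (inner→outer):
  R_cast iron = (1/0.762 − 1/0.781)/(4πk) = 0.03193/(4π·45.2) = 5.621×10^-5 K/W
  R_fibreglass batt = (1/0.781 − 1/1.10)/(4πk) = 0.3713/(4π·0.0402) = 0.7350 K/W
  R_aerogel blanket = (1/1.10 − 1/1.49)/(4πk) = 0.2379/(4π·0.0125) = 1.515 K/W
ΣR = 5.621×10^-5 + 0.7350 + 1.515 = 2.250 K/W
Q = ΔT/ΣR = (347.6 K − 292.5 K)/2.250 = 24.5 W

Q = 24.5 W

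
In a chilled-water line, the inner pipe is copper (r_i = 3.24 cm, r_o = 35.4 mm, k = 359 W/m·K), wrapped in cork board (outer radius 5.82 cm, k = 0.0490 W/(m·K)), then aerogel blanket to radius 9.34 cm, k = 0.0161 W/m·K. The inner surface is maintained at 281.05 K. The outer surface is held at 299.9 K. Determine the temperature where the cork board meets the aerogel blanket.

T = 285.9 K

Resistance network (inner→outer):
  R'_copper = ln(0.0354/0.0324)/(2πk) = 0.08855/(2π·359) = 3.926×10^-5 m·K/W
  R'_cork board = ln(0.0582/0.0354)/(2πk) = 0.4972/(2π·0.0490) = 1.615 m·K/W
  R'_aerogel blanket = ln(0.0934/0.0582)/(2πk) = 0.4730/(2π·0.0161) = 4.676 m·K/W
ΣR = 3.926×10^-5 + 1.615 + 4.676 = 6.291 m·K/W
Q' = ΔT/ΣR = (281.05 K − 299.9 K)/6.291 = -2.996 W/m
From the inner boundary to the cork board/aerogel blanket interface, ΣR_partial = 1.615 m·K/W.
T_interface = T_in − Q'·ΣR_partial = 281.05 K − (-2.996)(1.615) = 285.9 K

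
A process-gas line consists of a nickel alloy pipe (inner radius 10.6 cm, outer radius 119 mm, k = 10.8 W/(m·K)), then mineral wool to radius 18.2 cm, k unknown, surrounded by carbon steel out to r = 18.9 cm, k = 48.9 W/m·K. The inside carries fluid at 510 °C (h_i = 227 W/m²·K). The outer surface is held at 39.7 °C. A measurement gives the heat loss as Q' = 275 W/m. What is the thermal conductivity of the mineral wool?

ΣR = ΔT/Q' = |510 − 39.7|/275 = 1.710 m·K/W
Known resistances:
  R'_conv,in = 1/(2πr h) = 1/(2π·0.106·227) = 0.006614 m·K/W
  R'_nickel alloy = ln(0.119/0.106)/(2πk) = 0.1157/(2π·10.8) = 0.001705 m·K/W
  R'_carbon steel = ln(0.189/0.182)/(2πk) = 0.03774/(2π·48.9) = 1.228×10^-4 m·K/W
R_mineral wool = ΣR − ΣR_known = 1.710 − 0.008442 = 1.702 m·K/W
ln(r₂/r₁)/(2πk) = 1.702 ⇒ k = 0.4249/(2π·1.702) = 0.0397 W/m·K

k = 0.0397 W/m·K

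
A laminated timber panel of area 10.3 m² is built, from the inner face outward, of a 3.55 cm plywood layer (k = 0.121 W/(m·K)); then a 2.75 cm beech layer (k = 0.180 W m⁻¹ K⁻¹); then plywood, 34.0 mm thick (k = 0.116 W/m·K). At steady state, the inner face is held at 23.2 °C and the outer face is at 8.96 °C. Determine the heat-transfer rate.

Q = 198 W

Treat each layer as a resistance in series:
  R_plywood = L/(kA) = 0.0355/(0.121·10.3) = 0.02848 K/W
  R_beech = L/(kA) = 0.0275/(0.180·10.3) = 0.01483 K/W
  R_plywood = L/(kA) = 0.0340/(0.116·10.3) = 0.02846 K/W
ΣR = 0.02848 + 0.01483 + 0.02846 = 0.07177 K/W
Q = ΔT/ΣR = (23.2 °C − 8.96 °C)/0.07177 = 198 W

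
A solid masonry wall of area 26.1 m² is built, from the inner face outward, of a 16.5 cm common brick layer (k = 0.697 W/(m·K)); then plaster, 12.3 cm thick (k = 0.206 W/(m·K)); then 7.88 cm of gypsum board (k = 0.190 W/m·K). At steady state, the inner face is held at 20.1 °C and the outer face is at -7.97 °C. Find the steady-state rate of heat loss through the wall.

Series thermal resistances, inner to outer:
  R_common brick = L/(kA) = 0.165/(0.697·26.1) = 0.009070 K/W
  R_plaster = L/(kA) = 0.123/(0.206·26.1) = 0.02288 K/W
  R_gypsum board = L/(kA) = 0.0788/(0.190·26.1) = 0.01589 K/W
ΣR = 0.009070 + 0.02288 + 0.01589 = 0.04784 K/W
Q = ΔT/ΣR = (20.1 °C − -7.97 °C)/0.04784 = 587 W

Q = 587 W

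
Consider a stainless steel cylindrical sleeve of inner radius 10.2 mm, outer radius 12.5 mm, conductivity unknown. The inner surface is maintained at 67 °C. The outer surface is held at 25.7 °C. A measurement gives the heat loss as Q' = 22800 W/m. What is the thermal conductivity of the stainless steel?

k = 17.9 W/m·K

ΣR = ΔT/Q' = |67 − 25.7|/22800 = 0.001811 m·K/W
ln(r₂/r₁)/(2πk) = 0.001811 ⇒ k = 0.2033/(2π·0.001811) = 17.9 W/m·K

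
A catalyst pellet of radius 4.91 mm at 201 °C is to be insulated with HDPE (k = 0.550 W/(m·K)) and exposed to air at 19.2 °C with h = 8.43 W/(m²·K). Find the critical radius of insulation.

For a sphere, r_cr = 2k_ins/h = 2·0.550/8.43 = 0.130 m = 13.0 cm

r_cr = 13.0 cm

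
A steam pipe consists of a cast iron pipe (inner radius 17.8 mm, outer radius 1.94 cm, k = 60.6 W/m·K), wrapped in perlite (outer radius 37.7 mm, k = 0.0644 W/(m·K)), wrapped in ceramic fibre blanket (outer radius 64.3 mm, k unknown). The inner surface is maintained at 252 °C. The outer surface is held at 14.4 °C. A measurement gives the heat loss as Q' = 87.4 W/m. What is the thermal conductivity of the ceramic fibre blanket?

k = 0.0789 W/m·K

ΣR = ΔT/Q' = |252 − 14.4|/87.4 = 2.719 m·K/W
Known resistances:
  R'_cast iron = ln(0.0194/0.0178)/(2πk) = 0.08607/(2π·60.6) = 2.261×10^-4 m·K/W
  R'_perlite = ln(0.0377/0.0194)/(2πk) = 0.6644/(2π·0.0644) = 1.642 m·K/W
R_ceramic fibre blanket = ΣR − ΣR_known = 2.719 − 1.642 = 1.077 m·K/W
ln(r₂/r₁)/(2πk) = 1.077 ⇒ k = 0.5339/(2π·1.077) = 0.0789 W/m·K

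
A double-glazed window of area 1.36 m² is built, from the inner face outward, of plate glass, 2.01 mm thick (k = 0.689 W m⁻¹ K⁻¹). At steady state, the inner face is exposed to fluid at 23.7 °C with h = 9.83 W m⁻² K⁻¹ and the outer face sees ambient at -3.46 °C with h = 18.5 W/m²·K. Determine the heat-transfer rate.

Resistance network (inner→outer):
  R_conv,in = 1/(hA) = 1/(9.83·1.36) = 0.07480 K/W
  R_plate glass = L/(kA) = 0.00201/(0.689·1.36) = 0.002145 K/W
  R_conv,out = 1/(hA) = 1/(18.5·1.36) = 0.03975 K/W
ΣR = 0.07480 + 0.002145 + 0.03975 = 0.1167 K/W
Q = ΔT/ΣR = (23.7 °C − -3.46 °C)/0.1167 = 233 W

Q = 233 W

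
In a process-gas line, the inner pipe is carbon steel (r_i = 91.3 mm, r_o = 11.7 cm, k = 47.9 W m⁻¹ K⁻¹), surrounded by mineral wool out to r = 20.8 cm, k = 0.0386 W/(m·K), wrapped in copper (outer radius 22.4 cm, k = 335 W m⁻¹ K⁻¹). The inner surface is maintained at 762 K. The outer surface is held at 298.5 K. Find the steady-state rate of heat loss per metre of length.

Q' = 195 W/m

Resistance network (inner→outer):
  R'_carbon steel = ln(0.117/0.0913)/(2πk) = 0.2480/(2π·47.9) = 8.241×10^-4 m·K/W
  R'_mineral wool = ln(0.208/0.117)/(2πk) = 0.5754/(2π·0.0386) = 2.372 m·K/W
  R'_copper = ln(0.224/0.208)/(2πk) = 0.07411/(2π·335) = 3.521×10^-5 m·K/W
ΣR = 8.241×10^-4 + 2.372 + 3.521×10^-5 = 2.373 m·K/W
Q' = ΔT/ΣR = (762 K − 298.5 K)/2.373 = 195 W/m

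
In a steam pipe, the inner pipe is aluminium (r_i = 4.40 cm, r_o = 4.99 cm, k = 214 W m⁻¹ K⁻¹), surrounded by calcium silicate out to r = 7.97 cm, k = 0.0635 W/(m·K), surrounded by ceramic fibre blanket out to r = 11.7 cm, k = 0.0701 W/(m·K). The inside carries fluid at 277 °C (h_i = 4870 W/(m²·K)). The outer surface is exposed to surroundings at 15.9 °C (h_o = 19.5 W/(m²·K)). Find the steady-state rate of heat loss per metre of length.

Resistance network (inner→outer):
  R'_conv,in = 1/(2πr h) = 1/(2π·0.0440·4870) = 7.427×10^-4 m·K/W
  R'_aluminium = ln(0.0499/0.0440)/(2πk) = 0.1258/(2π·214) = 9.358×10^-5 m·K/W
  R'_calcium silicate = ln(0.0797/0.0499)/(2πk) = 0.4682/(2π·0.0635) = 1.174 m·K/W
  R'_ceramic fibre blanket = ln(0.117/0.0797)/(2πk) = 0.3839/(2π·0.0701) = 0.8716 m·K/W
  R'_conv,out = 1/(2πr h) = 1/(2π·0.117·19.5) = 0.06976 m·K/W
ΣR = 7.427×10^-4 + 9.358×10^-5 + 1.174 + 0.8716 + 0.06976 = 2.116 m·K/W
Q' = ΔT/ΣR = (277 °C − 15.9 °C)/2.116 = 123 W/m

Q' = 123 W/m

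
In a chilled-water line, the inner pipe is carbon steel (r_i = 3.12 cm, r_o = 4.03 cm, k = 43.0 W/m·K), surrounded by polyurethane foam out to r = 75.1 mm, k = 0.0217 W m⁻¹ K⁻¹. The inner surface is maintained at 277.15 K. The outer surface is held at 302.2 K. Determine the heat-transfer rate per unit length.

Treat each layer as a resistance in series:
  R'_carbon steel = ln(0.0403/0.0312)/(2πk) = 0.2559/(2π·43.0) = 9.473×10^-4 m·K/W
  R'_polyurethane foam = ln(0.0751/0.0403)/(2πk) = 0.6225/(2π·0.0217) = 4.565 m·K/W
ΣR = 9.473×10^-4 + 4.565 = 4.566 m·K/W
Q' = ΔT/ΣR = (277.15 K − 302.2 K)/4.566 = -5.49 W/m
(Negative Q' ⇒ heat flows inward; heat gain = 5.49 W/m.)

Q' = 5.49 W/m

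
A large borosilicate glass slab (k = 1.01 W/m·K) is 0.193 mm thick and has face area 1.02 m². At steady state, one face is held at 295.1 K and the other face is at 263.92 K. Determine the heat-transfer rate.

Q = kA·ΔT/L = 1.01 × 1.02 × |295.1 K − 263.92 K| / 1.93×10^-4 = 1.66×10^5 W

Q = 166 kW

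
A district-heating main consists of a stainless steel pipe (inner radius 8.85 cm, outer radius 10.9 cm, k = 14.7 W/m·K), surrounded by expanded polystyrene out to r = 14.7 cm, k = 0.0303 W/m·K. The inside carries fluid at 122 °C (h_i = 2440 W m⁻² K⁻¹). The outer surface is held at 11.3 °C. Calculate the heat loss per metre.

Q' = 70.3 W/m

Resistance network (inner→outer):
  R'_conv,in = 1/(2πr h) = 1/(2π·0.0885·2440) = 7.370×10^-4 m·K/W
  R'_stainless steel = ln(0.109/0.0885)/(2πk) = 0.2083/(2π·14.7) = 0.002256 m·K/W
  R'_expanded polystyrene = ln(0.147/0.109)/(2πk) = 0.2991/(2π·0.0303) = 1.571 m·K/W
ΣR = 7.370×10^-4 + 0.002256 + 1.571 = 1.574 m·K/W
Q' = ΔT/ΣR = (122 °C − 11.3 °C)/1.574 = 70.3 W/m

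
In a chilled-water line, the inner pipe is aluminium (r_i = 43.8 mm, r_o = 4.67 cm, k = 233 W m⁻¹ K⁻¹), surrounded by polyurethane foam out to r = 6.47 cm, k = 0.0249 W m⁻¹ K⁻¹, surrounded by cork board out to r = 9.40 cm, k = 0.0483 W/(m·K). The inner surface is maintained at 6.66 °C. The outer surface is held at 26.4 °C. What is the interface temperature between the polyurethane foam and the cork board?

Series thermal resistances, inner to outer:
  R'_aluminium = ln(0.0467/0.0438)/(2πk) = 0.06411/(2π·233) = 4.379×10^-5 m·K/W
  R'_polyurethane foam = ln(0.0647/0.0467)/(2πk) = 0.3260/(2π·0.0249) = 2.084 m·K/W
  R'_cork board = ln(0.0940/0.0647)/(2πk) = 0.3735/(2π·0.0483) = 1.231 m·K/W
ΣR = 4.379×10^-5 + 2.084 + 1.231 = 3.315 m·K/W
Q' = ΔT/ΣR = (6.66 °C − 26.4 °C)/3.315 = -5.955 W/m
From the inner boundary to the polyurethane foam/cork board interface, ΣR_partial = 2.084 m·K/W.
T_interface = T_in − Q'·ΣR_partial = 6.66 °C − (-5.955)(2.084) = 19.1 °C

T = 19.1 °C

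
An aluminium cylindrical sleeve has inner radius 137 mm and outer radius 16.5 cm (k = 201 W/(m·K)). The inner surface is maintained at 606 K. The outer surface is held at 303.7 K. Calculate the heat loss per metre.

Q' = 2πk·ΔT/ln(r₂/r₁) = 2π × 201 × 302.3 / ln(0.165/0.137) = 2.05×10^6 W/m

Q' = 2.05×10^6 W/m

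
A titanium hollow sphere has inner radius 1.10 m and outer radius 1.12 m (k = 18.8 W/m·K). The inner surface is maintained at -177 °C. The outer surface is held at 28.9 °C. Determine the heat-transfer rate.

Q = 4πk·ΔT/(1/r₁ − 1/r₂) = 4π × 18.8 × 205.9 / (1/1.10 − 1/1.12) = 3.00×10^6 W

Q = 3.00×10^6 W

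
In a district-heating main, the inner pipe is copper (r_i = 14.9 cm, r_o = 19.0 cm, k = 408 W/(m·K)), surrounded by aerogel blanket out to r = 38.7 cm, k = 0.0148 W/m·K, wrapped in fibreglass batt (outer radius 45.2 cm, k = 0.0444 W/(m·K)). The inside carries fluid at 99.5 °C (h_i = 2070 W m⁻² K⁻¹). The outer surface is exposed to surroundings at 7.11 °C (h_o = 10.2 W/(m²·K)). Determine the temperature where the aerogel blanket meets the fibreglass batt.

T = 13.7 °C

Resistance network (inner→outer):
  R'_conv,in = 1/(2πr h) = 1/(2π·0.149·2070) = 5.160×10^-4 m·K/W
  R'_copper = ln(0.190/0.149)/(2πk) = 0.2431/(2π·408) = 9.482×10^-5 m·K/W
  R'_aerogel blanket = ln(0.387/0.190)/(2πk) = 0.7114/(2π·0.0148) = 7.650 m·K/W
  R'_fibreglass batt = ln(0.452/0.387)/(2πk) = 0.1553/(2π·0.0444) = 0.5565 m·K/W
  R'_conv,out = 1/(2πr h) = 1/(2π·0.452·10.2) = 0.03452 m·K/W
ΣR = 5.160×10^-4 + 9.482×10^-5 + 7.650 + 0.5565 + 0.03452 = 8.242 m·K/W
Q' = ΔT/ΣR = (99.5 °C − 7.11 °C)/8.242 = 11.21 W/m
From the inner boundary to the aerogel blanket/fibreglass batt interface, ΣR_partial = 7.651 m·K/W.
T_interface = T_in − Q'·ΣR_partial = 99.5 °C − (11.21)(7.651) = 13.7 °C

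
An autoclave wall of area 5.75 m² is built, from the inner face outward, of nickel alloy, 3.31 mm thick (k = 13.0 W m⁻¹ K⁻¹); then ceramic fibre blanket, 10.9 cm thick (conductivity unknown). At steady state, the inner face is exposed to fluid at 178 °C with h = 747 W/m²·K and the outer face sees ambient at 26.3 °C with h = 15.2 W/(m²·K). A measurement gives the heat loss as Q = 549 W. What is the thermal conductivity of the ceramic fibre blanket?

ΣR = ΔT/Q = |178 − 26.3|/549 = 0.2763 K/W
Known resistances:
  R_conv,in = 1/(hA) = 1/(747·5.75) = 2.328×10^-4 K/W
  R_nickel alloy = L/(kA) = 0.00331/(13.0·5.75) = 4.428×10^-5 K/W
  R_conv,out = 1/(hA) = 1/(15.2·5.75) = 0.01144 K/W
R_ceramic fibre blanket = ΣR − ΣR_known = 0.2763 − 0.01172 = 0.2646 K/W
L/(kA) = 0.2646 ⇒ k = 0.109/(0.2646·5.75) = 0.0716 W/m·K

k = 0.0716 W/m·K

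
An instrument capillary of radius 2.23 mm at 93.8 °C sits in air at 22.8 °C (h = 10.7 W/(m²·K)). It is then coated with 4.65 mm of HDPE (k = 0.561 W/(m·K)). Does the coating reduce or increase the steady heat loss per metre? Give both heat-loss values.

increases: 10.6 → 28.6 W/m

Critical radius for a cylinder: r_cr = k/h = 0.0524 m = 5.24 cm.
Outer radius after coating: r₂ = 0.00223 + 0.00465 = 0.00688 m.
Since r₁ < r_cr and r₂ ≤ r_cr, the coating moves toward the maximum at r_cr — heat loss rises.
Bare: R = 1/(2πr₁h) = 6.670 m·K/W; Q = 71/6.670 = 10.6 W/m.
Coated: R = R_cond + R_conv = 2.482 m·K/W; Q = 71/2.482 = 28.6 W/m.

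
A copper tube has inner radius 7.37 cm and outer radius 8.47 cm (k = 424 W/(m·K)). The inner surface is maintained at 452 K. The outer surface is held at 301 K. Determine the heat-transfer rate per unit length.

Q' = 2πk·ΔT/ln(r₂/r₁) = 2π × 424 × 151 / ln(0.0847/0.0737) = 2.89×10^6 W/m

Q' = 2.89×10^6 W/m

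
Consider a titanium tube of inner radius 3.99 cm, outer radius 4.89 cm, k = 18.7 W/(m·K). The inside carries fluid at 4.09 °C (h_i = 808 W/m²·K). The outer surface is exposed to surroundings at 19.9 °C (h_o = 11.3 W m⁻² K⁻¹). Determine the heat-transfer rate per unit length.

Q' = 53.6 W/m

Series thermal resistances, inner to outer:
  R'_conv,in = 1/(2πr h) = 1/(2π·0.0399·808) = 0.004937 m·K/W
  R'_titanium = ln(0.0489/0.0399)/(2πk) = 0.2034/(2π·18.7) = 0.001731 m·K/W
  R'_conv,out = 1/(2πr h) = 1/(2π·0.0489·11.3) = 0.2880 m·K/W
ΣR = 0.004937 + 0.001731 + 0.2880 = 0.2947 m·K/W
Q' = ΔT/ΣR = (4.09 °C − 19.9 °C)/0.2947 = -53.6 W/m
(Negative Q' ⇒ heat flows inward; heat gain = 53.6 W/m.)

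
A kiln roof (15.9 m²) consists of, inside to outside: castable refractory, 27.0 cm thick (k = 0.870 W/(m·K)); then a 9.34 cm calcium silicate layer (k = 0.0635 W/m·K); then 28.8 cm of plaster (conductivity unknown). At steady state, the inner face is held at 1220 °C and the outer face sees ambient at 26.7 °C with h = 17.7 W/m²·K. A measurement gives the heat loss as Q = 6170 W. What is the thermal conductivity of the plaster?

ΣR = ΔT/Q = |1220 − 26.7|/6170 = 0.1934 K/W
Known resistances:
  R_castable refractory = L/(kA) = 0.270/(0.870·15.9) = 0.01952 K/W
  R_calcium silicate = L/(kA) = 0.0934/(0.0635·15.9) = 0.09251 K/W
  R_conv,out = 1/(hA) = 1/(17.7·15.9) = 0.003553 K/W
R_plaster = ΣR − ΣR_known = 0.1934 − 0.1156 = 0.07780 K/W
L/(kA) = 0.07780 ⇒ k = 0.288/(0.07780·15.9) = 0.233 W/m·K

k = 0.233 W/m·K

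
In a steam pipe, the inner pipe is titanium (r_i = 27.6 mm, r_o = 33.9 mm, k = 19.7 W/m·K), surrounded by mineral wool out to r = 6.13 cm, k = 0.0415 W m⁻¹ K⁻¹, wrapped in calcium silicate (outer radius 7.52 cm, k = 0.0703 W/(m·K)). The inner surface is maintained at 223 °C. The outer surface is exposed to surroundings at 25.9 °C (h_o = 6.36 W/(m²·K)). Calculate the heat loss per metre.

Resistance network (inner→outer):
  R'_titanium = ln(0.0339/0.0276)/(2πk) = 0.2056/(2π·19.7) = 0.001661 m·K/W
  R'_mineral wool = ln(0.0613/0.0339)/(2πk) = 0.5924/(2π·0.0415) = 2.272 m·K/W
  R'_calcium silicate = ln(0.0752/0.0613)/(2πk) = 0.2044/(2π·0.0703) = 0.4627 m·K/W
  R'_conv,out = 1/(2πr h) = 1/(2π·0.0752·6.36) = 0.3328 m·K/W
ΣR = 0.001661 + 2.272 + 0.4627 + 0.3328 = 3.069 m·K/W
Q' = ΔT/ΣR = (223 °C − 25.9 °C)/3.069 = 64.2 W/m

Q' = 64.2 W/m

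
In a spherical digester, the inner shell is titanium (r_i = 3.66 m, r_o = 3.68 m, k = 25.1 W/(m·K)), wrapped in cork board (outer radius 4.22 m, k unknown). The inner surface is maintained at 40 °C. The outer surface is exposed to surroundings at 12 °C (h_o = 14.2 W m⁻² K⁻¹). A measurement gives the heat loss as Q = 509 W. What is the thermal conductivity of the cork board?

k = 0.0506 W/m·K

ΣR = ΔT/Q = |40 − 12|/509 = 0.05501 K/W
Known resistances:
  R_titanium = (1/3.66 − 1/3.68)/(4πk) = 0.001485/(4π·25.1) = 4.708×10^-6 K/W
  R_conv,out = 1/(4πr²h) = 1/(4π·4.22²·14.2) = 3.147×10^-4 K/W
R_cork board = ΣR − ΣR_known = 0.05501 − 3.194×10^-4 = 0.05469 K/W
(1/r₁−1/r₂)/(4πk) = 0.05469 ⇒ k = 0.03477/(4π·0.05469) = 0.0506 W/m·K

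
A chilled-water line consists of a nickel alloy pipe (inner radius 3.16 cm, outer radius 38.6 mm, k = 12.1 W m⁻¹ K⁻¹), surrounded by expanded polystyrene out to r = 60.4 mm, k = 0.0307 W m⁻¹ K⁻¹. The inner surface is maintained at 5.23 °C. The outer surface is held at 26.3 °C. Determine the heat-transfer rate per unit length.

Treat each layer as a resistance in series:
  R'_nickel alloy = ln(0.0386/0.0316)/(2πk) = 0.2001/(2π·12.1) = 0.002632 m·K/W
  R'_expanded polystyrene = ln(0.0604/0.0386)/(2πk) = 0.4477/(2π·0.0307) = 2.321 m·K/W
ΣR = 0.002632 + 2.321 = 2.324 m·K/W
Q' = ΔT/ΣR = (5.23 °C − 26.3 °C)/2.324 = -9.07 W/m
(Negative Q' ⇒ heat flows inward; heat gain = 9.07 W/m.)

Q' = 9.07 W/m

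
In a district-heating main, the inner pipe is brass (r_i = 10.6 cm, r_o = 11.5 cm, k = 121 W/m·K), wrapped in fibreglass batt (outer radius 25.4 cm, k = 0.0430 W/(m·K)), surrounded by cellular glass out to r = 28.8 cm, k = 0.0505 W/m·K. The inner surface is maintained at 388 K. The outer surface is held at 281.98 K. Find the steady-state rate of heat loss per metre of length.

Q' = 31.8 W/m

Resistance network (inner→outer):
  R'_brass = ln(0.115/0.106)/(2πk) = 0.08149/(2π·121) = 1.072×10^-4 m·K/W
  R'_fibreglass batt = ln(0.254/0.115)/(2πk) = 0.7924/(2π·0.0430) = 2.933 m·K/W
  R'_cellular glass = ln(0.288/0.254)/(2πk) = 0.1256/(2π·0.0505) = 0.3959 m·K/W
ΣR = 1.072×10^-4 + 2.933 + 0.3959 = 3.329 m·K/W
Q' = ΔT/ΣR = (388 K − 281.98 K)/3.329 = 31.8 W/m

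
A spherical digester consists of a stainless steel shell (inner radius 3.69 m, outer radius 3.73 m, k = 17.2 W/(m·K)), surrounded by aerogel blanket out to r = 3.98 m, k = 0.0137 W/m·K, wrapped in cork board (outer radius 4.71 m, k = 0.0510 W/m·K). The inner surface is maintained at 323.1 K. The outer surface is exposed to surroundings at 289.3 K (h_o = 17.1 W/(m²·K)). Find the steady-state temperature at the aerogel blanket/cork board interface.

T = 302.3 K

Series thermal resistances, inner to outer:
  R_stainless steel = (1/3.69 − 1/3.73)/(4πk) = 0.002906/(4π·17.2) = 1.345×10^-5 K/W
  R_aerogel blanket = (1/3.73 − 1/3.98)/(4πk) = 0.01684/(4π·0.0137) = 0.09782 K/W
  R_cork board = (1/3.98 − 1/4.71)/(4πk) = 0.03894/(4π·0.0510) = 0.06076 K/W
  R_conv,out = 1/(4πr²h) = 1/(4π·4.71²·17.1) = 2.098×10^-4 K/W
ΣR = 1.345×10^-5 + 0.09782 + 0.06076 + 2.098×10^-4 = 0.1588 K/W
Q = ΔT/ΣR = (323.1 K − 289.3 K)/0.1588 = 212.8 W
From the inner boundary to the aerogel blanket/cork board interface, ΣR_partial = 0.09783 K/W.
T_interface = T_in − Q·ΣR_partial = 323.1 K − (212.8)(0.09783) = 302.3 K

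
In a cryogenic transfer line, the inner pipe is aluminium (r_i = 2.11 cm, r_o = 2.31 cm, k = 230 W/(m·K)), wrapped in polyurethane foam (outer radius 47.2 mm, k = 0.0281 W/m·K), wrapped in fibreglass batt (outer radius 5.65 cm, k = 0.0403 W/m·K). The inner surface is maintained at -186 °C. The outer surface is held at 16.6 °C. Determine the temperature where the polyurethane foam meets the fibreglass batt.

Series thermal resistances, inner to outer:
  R'_aluminium = ln(0.0231/0.0211)/(2πk) = 0.09056/(2π·230) = 6.267×10^-5 m·K/W
  R'_polyurethane foam = ln(0.0472/0.0231)/(2πk) = 0.7146/(2π·0.0281) = 4.047 m·K/W
  R'_fibreglass batt = ln(0.0565/0.0472)/(2πk) = 0.1798/(2π·0.0403) = 0.7103 m·K/W
ΣR = 6.267×10^-5 + 4.047 + 0.7103 = 4.757 m·K/W
Q' = ΔT/ΣR = (-186 °C − 16.6 °C)/4.757 = -42.59 W/m
From the inner boundary to the polyurethane foam/fibreglass batt interface, ΣR_partial = 4.047 m·K/W.
T_interface = T_in − Q'·ΣR_partial = -186 °C − (-42.59)(4.047) = -13.6 °C

T = -13.6 °C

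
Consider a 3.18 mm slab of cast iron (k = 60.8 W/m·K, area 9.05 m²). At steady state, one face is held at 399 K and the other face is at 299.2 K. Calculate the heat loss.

Q = kA·ΔT/L = 60.8 × 9.05 × |399 K − 299.2 K| / 0.00318 = 1.73×10^7 W

Q = 1.73×10^7 W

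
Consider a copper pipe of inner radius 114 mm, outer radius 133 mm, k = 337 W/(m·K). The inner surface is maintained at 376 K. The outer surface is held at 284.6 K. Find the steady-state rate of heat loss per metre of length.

Q' = 2πk·ΔT/ln(r₂/r₁) = 2π × 337 × 91.4 / ln(0.133/0.114) = 1.26×10^6 W/m

Q' = 1.26×10^6 W/m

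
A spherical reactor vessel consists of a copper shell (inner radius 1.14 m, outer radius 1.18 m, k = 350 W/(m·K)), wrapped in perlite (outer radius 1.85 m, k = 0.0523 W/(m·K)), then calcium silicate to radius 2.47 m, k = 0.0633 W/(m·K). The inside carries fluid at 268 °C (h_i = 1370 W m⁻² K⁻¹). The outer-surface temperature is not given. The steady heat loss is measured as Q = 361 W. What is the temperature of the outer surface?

Series resistances:
  R_conv,in = 1/(4πr²h) = 1/(4π·1.14²·1370) = 4.470×10^-5 K/W
  R_copper = (1/1.14 − 1/1.18)/(4πk) = 0.02974/(4π·350) = 6.761×10^-6 K/W
  R_perlite = (1/1.18 − 1/1.85)/(4πk) = 0.3069/(4π·0.0523) = 0.4670 K/W
  R_calcium silicate = (1/1.85 − 1/2.47)/(4πk) = 0.1357/(4π·0.0633) = 0.1706 K/W
ΣR = 0.6376 K/W
ΔT = Q·ΣR = 361 × 0.6376 = 230.2 K
Heat flows outward, so T_out = T_in − ΔT = 268 − 230.2 = 37.8 °C

T_out = 37.8 °C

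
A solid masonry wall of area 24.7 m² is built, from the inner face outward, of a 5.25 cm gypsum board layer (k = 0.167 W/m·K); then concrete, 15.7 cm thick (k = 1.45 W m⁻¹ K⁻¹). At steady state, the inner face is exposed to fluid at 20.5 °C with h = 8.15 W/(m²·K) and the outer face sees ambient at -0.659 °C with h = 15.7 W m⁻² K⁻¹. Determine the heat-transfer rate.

Treat each layer as a resistance in series:
  R_conv,in = 1/(hA) = 1/(8.15·24.7) = 0.004968 K/W
  R_gypsum board = L/(kA) = 0.0525/(0.167·24.7) = 0.01273 K/W
  R_concrete = L/(kA) = 0.157/(1.45·24.7) = 0.004384 K/W
  R_conv,out = 1/(hA) = 1/(15.7·24.7) = 0.002579 K/W
ΣR = 0.004968 + 0.01273 + 0.004384 + 0.002579 = 0.02466 K/W
Q = ΔT/ΣR = (20.5 °C − -0.659 °C)/0.02466 = 858 W

Q = 858 W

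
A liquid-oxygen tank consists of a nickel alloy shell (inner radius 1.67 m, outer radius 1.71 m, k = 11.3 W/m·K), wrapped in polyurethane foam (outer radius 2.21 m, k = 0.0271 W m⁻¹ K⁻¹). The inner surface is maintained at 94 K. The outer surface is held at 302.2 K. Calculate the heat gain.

Q = 536 W

Series thermal resistances, inner to outer:
  R_nickel alloy = (1/1.67 − 1/1.71)/(4πk) = 0.01401/(4π·11.3) = 9.864×10^-5 K/W
  R_polyurethane foam = (1/1.71 − 1/2.21)/(4πk) = 0.1323/(4π·0.0271) = 0.3885 K/W
ΣR = 9.864×10^-5 + 0.3885 = 0.3886 K/W
Q = ΔT/ΣR = (94 K − 302.2 K)/0.3886 = -536 W
(Negative Q ⇒ heat flows inward; heat gain = 536 W.)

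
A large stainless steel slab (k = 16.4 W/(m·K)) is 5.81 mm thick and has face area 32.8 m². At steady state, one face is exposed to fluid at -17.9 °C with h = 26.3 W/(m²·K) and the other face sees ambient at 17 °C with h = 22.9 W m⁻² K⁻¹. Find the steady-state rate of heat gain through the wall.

Q = 14000 W

Treat each layer as a resistance in series:
  R_conv,in = 1/(hA) = 1/(26.3·32.8) = 0.001159 K/W
  R_stainless steel = L/(kA) = 0.00581/(16.4·32.8) = 1.080×10^-5 K/W
  R_conv,out = 1/(hA) = 1/(22.9·32.8) = 0.001331 K/W
ΣR = 0.001159 + 1.080×10^-5 + 0.001331 = 0.002501 K/W
Q = ΔT/ΣR = (-17.9 °C − 17 °C)/0.002501 = -14000 W
(Negative Q ⇒ heat flows inward; heat gain = 14000 W.)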